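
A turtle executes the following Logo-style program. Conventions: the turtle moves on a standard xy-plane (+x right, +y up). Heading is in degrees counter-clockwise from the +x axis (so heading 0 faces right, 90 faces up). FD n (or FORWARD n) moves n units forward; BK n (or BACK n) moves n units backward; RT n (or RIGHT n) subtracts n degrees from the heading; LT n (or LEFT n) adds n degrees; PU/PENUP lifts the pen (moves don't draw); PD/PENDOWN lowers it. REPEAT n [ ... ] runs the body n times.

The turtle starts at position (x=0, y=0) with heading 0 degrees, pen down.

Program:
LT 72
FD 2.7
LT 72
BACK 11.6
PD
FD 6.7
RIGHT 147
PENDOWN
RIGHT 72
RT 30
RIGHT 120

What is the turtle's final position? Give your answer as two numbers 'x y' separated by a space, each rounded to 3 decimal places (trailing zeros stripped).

Executing turtle program step by step:
Start: pos=(0,0), heading=0, pen down
LT 72: heading 0 -> 72
FD 2.7: (0,0) -> (0.834,2.568) [heading=72, draw]
LT 72: heading 72 -> 144
BK 11.6: (0.834,2.568) -> (10.219,-4.25) [heading=144, draw]
PD: pen down
FD 6.7: (10.219,-4.25) -> (4.799,-0.312) [heading=144, draw]
RT 147: heading 144 -> 357
PD: pen down
RT 72: heading 357 -> 285
RT 30: heading 285 -> 255
RT 120: heading 255 -> 135
Final: pos=(4.799,-0.312), heading=135, 3 segment(s) drawn

Answer: 4.799 -0.312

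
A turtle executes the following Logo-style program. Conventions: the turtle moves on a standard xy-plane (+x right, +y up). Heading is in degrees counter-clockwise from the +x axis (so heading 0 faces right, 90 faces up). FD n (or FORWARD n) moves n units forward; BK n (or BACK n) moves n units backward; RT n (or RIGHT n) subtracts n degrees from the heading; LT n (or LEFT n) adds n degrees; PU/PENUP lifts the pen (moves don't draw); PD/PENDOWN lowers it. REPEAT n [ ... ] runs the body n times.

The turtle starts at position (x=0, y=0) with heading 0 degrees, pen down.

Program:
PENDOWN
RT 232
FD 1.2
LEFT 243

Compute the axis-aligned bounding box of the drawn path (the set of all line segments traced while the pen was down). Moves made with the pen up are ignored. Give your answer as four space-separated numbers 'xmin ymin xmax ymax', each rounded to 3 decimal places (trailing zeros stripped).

Answer: -0.739 0 0 0.946

Derivation:
Executing turtle program step by step:
Start: pos=(0,0), heading=0, pen down
PD: pen down
RT 232: heading 0 -> 128
FD 1.2: (0,0) -> (-0.739,0.946) [heading=128, draw]
LT 243: heading 128 -> 11
Final: pos=(-0.739,0.946), heading=11, 1 segment(s) drawn

Segment endpoints: x in {-0.739, 0}, y in {0, 0.946}
xmin=-0.739, ymin=0, xmax=0, ymax=0.946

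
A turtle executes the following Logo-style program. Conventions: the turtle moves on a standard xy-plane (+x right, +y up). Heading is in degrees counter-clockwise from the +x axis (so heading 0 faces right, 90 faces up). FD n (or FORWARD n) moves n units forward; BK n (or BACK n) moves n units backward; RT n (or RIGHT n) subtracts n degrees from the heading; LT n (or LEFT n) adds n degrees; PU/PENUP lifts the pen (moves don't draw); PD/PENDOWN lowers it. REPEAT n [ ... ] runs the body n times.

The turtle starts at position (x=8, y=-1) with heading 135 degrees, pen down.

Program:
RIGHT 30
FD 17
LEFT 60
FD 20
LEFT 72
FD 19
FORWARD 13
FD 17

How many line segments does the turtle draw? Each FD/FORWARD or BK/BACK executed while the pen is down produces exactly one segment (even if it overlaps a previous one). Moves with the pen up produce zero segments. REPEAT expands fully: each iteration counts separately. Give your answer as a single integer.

Answer: 5

Derivation:
Executing turtle program step by step:
Start: pos=(8,-1), heading=135, pen down
RT 30: heading 135 -> 105
FD 17: (8,-1) -> (3.6,15.421) [heading=105, draw]
LT 60: heading 105 -> 165
FD 20: (3.6,15.421) -> (-15.718,20.597) [heading=165, draw]
LT 72: heading 165 -> 237
FD 19: (-15.718,20.597) -> (-26.067,4.662) [heading=237, draw]
FD 13: (-26.067,4.662) -> (-33.147,-6.24) [heading=237, draw]
FD 17: (-33.147,-6.24) -> (-42.406,-20.498) [heading=237, draw]
Final: pos=(-42.406,-20.498), heading=237, 5 segment(s) drawn
Segments drawn: 5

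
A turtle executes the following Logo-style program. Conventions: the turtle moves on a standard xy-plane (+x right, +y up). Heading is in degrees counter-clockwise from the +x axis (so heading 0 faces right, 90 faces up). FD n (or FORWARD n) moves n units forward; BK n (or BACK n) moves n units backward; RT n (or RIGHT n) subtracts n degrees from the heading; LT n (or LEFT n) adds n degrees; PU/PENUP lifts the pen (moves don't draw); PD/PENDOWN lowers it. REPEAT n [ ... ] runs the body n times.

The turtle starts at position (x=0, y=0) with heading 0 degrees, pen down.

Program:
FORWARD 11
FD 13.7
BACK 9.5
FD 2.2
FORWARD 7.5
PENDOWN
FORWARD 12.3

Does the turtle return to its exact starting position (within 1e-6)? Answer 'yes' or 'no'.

Executing turtle program step by step:
Start: pos=(0,0), heading=0, pen down
FD 11: (0,0) -> (11,0) [heading=0, draw]
FD 13.7: (11,0) -> (24.7,0) [heading=0, draw]
BK 9.5: (24.7,0) -> (15.2,0) [heading=0, draw]
FD 2.2: (15.2,0) -> (17.4,0) [heading=0, draw]
FD 7.5: (17.4,0) -> (24.9,0) [heading=0, draw]
PD: pen down
FD 12.3: (24.9,0) -> (37.2,0) [heading=0, draw]
Final: pos=(37.2,0), heading=0, 6 segment(s) drawn

Start position: (0, 0)
Final position: (37.2, 0)
Distance = 37.2; >= 1e-6 -> NOT closed

Answer: no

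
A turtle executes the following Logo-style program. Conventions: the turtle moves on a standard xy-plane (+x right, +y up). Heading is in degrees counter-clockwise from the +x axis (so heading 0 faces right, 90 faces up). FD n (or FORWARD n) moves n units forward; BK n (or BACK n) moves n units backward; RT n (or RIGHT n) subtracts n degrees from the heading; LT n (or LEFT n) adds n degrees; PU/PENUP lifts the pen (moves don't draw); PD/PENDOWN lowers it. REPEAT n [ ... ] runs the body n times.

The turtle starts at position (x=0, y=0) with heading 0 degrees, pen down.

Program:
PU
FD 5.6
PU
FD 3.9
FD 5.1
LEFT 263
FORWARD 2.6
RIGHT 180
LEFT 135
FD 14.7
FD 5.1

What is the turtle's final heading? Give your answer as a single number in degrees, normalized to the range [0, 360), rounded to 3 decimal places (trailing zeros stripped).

Answer: 218

Derivation:
Executing turtle program step by step:
Start: pos=(0,0), heading=0, pen down
PU: pen up
FD 5.6: (0,0) -> (5.6,0) [heading=0, move]
PU: pen up
FD 3.9: (5.6,0) -> (9.5,0) [heading=0, move]
FD 5.1: (9.5,0) -> (14.6,0) [heading=0, move]
LT 263: heading 0 -> 263
FD 2.6: (14.6,0) -> (14.283,-2.581) [heading=263, move]
RT 180: heading 263 -> 83
LT 135: heading 83 -> 218
FD 14.7: (14.283,-2.581) -> (2.699,-11.631) [heading=218, move]
FD 5.1: (2.699,-11.631) -> (-1.319,-14.771) [heading=218, move]
Final: pos=(-1.319,-14.771), heading=218, 0 segment(s) drawn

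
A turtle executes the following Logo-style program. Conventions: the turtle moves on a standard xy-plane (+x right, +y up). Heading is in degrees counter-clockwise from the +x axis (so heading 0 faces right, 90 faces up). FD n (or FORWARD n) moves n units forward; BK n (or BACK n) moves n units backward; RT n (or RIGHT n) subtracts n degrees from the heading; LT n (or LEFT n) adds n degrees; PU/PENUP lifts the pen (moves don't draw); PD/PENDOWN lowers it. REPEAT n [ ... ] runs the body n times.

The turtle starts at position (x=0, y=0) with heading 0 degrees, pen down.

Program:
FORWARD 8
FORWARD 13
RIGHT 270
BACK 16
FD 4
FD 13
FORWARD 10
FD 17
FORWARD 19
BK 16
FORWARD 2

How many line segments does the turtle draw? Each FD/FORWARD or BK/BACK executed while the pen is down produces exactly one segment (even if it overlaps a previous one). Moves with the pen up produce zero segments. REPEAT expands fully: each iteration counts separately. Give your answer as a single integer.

Executing turtle program step by step:
Start: pos=(0,0), heading=0, pen down
FD 8: (0,0) -> (8,0) [heading=0, draw]
FD 13: (8,0) -> (21,0) [heading=0, draw]
RT 270: heading 0 -> 90
BK 16: (21,0) -> (21,-16) [heading=90, draw]
FD 4: (21,-16) -> (21,-12) [heading=90, draw]
FD 13: (21,-12) -> (21,1) [heading=90, draw]
FD 10: (21,1) -> (21,11) [heading=90, draw]
FD 17: (21,11) -> (21,28) [heading=90, draw]
FD 19: (21,28) -> (21,47) [heading=90, draw]
BK 16: (21,47) -> (21,31) [heading=90, draw]
FD 2: (21,31) -> (21,33) [heading=90, draw]
Final: pos=(21,33), heading=90, 10 segment(s) drawn
Segments drawn: 10

Answer: 10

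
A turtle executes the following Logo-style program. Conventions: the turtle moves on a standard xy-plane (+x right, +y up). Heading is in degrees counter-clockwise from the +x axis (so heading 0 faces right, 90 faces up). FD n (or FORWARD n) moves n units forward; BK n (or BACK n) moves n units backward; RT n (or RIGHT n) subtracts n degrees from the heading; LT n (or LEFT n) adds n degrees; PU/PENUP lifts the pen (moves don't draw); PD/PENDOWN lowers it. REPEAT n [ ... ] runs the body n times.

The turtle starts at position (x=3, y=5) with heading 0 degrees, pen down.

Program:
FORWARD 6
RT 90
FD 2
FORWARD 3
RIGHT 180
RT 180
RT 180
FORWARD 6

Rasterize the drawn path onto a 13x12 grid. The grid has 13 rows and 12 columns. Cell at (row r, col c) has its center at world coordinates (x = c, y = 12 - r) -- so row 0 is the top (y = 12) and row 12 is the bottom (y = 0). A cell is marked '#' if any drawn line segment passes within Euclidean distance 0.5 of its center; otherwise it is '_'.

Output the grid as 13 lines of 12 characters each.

Segment 0: (3,5) -> (9,5)
Segment 1: (9,5) -> (9,3)
Segment 2: (9,3) -> (9,0)
Segment 3: (9,0) -> (9,6)

Answer: ____________
____________
____________
____________
____________
____________
_________#__
___#######__
_________#__
_________#__
_________#__
_________#__
_________#__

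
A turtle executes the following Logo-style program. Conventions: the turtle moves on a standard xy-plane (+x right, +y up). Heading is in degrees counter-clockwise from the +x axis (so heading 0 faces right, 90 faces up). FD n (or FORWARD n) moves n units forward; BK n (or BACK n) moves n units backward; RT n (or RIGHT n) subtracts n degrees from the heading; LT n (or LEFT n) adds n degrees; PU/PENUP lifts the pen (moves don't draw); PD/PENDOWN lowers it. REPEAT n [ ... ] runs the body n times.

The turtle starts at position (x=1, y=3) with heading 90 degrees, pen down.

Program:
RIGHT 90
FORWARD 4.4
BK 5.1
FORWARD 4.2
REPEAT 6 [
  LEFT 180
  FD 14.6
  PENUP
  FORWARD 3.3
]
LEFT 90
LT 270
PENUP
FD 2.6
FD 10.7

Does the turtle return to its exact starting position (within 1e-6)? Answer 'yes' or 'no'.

Executing turtle program step by step:
Start: pos=(1,3), heading=90, pen down
RT 90: heading 90 -> 0
FD 4.4: (1,3) -> (5.4,3) [heading=0, draw]
BK 5.1: (5.4,3) -> (0.3,3) [heading=0, draw]
FD 4.2: (0.3,3) -> (4.5,3) [heading=0, draw]
REPEAT 6 [
  -- iteration 1/6 --
  LT 180: heading 0 -> 180
  FD 14.6: (4.5,3) -> (-10.1,3) [heading=180, draw]
  PU: pen up
  FD 3.3: (-10.1,3) -> (-13.4,3) [heading=180, move]
  -- iteration 2/6 --
  LT 180: heading 180 -> 0
  FD 14.6: (-13.4,3) -> (1.2,3) [heading=0, move]
  PU: pen up
  FD 3.3: (1.2,3) -> (4.5,3) [heading=0, move]
  -- iteration 3/6 --
  LT 180: heading 0 -> 180
  FD 14.6: (4.5,3) -> (-10.1,3) [heading=180, move]
  PU: pen up
  FD 3.3: (-10.1,3) -> (-13.4,3) [heading=180, move]
  -- iteration 4/6 --
  LT 180: heading 180 -> 0
  FD 14.6: (-13.4,3) -> (1.2,3) [heading=0, move]
  PU: pen up
  FD 3.3: (1.2,3) -> (4.5,3) [heading=0, move]
  -- iteration 5/6 --
  LT 180: heading 0 -> 180
  FD 14.6: (4.5,3) -> (-10.1,3) [heading=180, move]
  PU: pen up
  FD 3.3: (-10.1,3) -> (-13.4,3) [heading=180, move]
  -- iteration 6/6 --
  LT 180: heading 180 -> 0
  FD 14.6: (-13.4,3) -> (1.2,3) [heading=0, move]
  PU: pen up
  FD 3.3: (1.2,3) -> (4.5,3) [heading=0, move]
]
LT 90: heading 0 -> 90
LT 270: heading 90 -> 0
PU: pen up
FD 2.6: (4.5,3) -> (7.1,3) [heading=0, move]
FD 10.7: (7.1,3) -> (17.8,3) [heading=0, move]
Final: pos=(17.8,3), heading=0, 4 segment(s) drawn

Start position: (1, 3)
Final position: (17.8, 3)
Distance = 16.8; >= 1e-6 -> NOT closed

Answer: no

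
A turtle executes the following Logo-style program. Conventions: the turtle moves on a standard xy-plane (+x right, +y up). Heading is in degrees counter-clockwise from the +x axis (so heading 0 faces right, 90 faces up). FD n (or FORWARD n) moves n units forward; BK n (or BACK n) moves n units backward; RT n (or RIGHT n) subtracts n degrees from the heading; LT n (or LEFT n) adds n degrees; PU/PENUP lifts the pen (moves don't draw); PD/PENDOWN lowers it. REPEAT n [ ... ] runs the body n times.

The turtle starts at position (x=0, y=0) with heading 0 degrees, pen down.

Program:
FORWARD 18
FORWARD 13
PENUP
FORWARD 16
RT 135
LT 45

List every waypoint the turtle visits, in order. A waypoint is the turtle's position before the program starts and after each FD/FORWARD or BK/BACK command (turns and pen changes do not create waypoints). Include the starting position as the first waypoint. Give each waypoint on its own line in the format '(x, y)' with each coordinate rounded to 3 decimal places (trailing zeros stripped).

Answer: (0, 0)
(18, 0)
(31, 0)
(47, 0)

Derivation:
Executing turtle program step by step:
Start: pos=(0,0), heading=0, pen down
FD 18: (0,0) -> (18,0) [heading=0, draw]
FD 13: (18,0) -> (31,0) [heading=0, draw]
PU: pen up
FD 16: (31,0) -> (47,0) [heading=0, move]
RT 135: heading 0 -> 225
LT 45: heading 225 -> 270
Final: pos=(47,0), heading=270, 2 segment(s) drawn
Waypoints (4 total):
(0, 0)
(18, 0)
(31, 0)
(47, 0)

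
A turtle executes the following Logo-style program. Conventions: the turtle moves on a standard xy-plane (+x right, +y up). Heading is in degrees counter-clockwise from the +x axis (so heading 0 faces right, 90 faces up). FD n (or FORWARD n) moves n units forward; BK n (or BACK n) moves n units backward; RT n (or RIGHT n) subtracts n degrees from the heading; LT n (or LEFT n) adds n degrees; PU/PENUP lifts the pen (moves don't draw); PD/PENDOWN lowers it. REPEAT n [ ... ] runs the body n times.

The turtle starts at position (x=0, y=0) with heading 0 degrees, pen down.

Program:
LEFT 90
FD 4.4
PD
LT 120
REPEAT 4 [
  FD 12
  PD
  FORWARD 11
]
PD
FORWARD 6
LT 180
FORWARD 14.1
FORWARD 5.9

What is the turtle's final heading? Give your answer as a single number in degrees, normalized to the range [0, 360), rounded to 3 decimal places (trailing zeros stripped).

Answer: 30

Derivation:
Executing turtle program step by step:
Start: pos=(0,0), heading=0, pen down
LT 90: heading 0 -> 90
FD 4.4: (0,0) -> (0,4.4) [heading=90, draw]
PD: pen down
LT 120: heading 90 -> 210
REPEAT 4 [
  -- iteration 1/4 --
  FD 12: (0,4.4) -> (-10.392,-1.6) [heading=210, draw]
  PD: pen down
  FD 11: (-10.392,-1.6) -> (-19.919,-7.1) [heading=210, draw]
  -- iteration 2/4 --
  FD 12: (-19.919,-7.1) -> (-30.311,-13.1) [heading=210, draw]
  PD: pen down
  FD 11: (-30.311,-13.1) -> (-39.837,-18.6) [heading=210, draw]
  -- iteration 3/4 --
  FD 12: (-39.837,-18.6) -> (-50.229,-24.6) [heading=210, draw]
  PD: pen down
  FD 11: (-50.229,-24.6) -> (-59.756,-30.1) [heading=210, draw]
  -- iteration 4/4 --
  FD 12: (-59.756,-30.1) -> (-70.148,-36.1) [heading=210, draw]
  PD: pen down
  FD 11: (-70.148,-36.1) -> (-79.674,-41.6) [heading=210, draw]
]
PD: pen down
FD 6: (-79.674,-41.6) -> (-84.87,-44.6) [heading=210, draw]
LT 180: heading 210 -> 30
FD 14.1: (-84.87,-44.6) -> (-72.66,-37.55) [heading=30, draw]
FD 5.9: (-72.66,-37.55) -> (-67.55,-34.6) [heading=30, draw]
Final: pos=(-67.55,-34.6), heading=30, 12 segment(s) drawn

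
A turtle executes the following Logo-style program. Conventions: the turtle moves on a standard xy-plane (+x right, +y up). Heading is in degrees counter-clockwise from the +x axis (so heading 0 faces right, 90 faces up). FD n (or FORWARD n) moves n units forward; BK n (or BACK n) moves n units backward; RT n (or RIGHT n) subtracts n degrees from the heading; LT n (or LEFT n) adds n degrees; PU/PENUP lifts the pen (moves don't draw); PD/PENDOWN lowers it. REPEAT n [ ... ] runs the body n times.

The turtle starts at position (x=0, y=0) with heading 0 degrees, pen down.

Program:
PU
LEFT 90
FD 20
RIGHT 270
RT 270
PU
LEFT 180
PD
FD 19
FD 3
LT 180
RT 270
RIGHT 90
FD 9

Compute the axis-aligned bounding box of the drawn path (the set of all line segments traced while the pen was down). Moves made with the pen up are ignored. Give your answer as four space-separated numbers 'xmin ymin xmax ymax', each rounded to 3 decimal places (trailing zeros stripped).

Executing turtle program step by step:
Start: pos=(0,0), heading=0, pen down
PU: pen up
LT 90: heading 0 -> 90
FD 20: (0,0) -> (0,20) [heading=90, move]
RT 270: heading 90 -> 180
RT 270: heading 180 -> 270
PU: pen up
LT 180: heading 270 -> 90
PD: pen down
FD 19: (0,20) -> (0,39) [heading=90, draw]
FD 3: (0,39) -> (0,42) [heading=90, draw]
LT 180: heading 90 -> 270
RT 270: heading 270 -> 0
RT 90: heading 0 -> 270
FD 9: (0,42) -> (0,33) [heading=270, draw]
Final: pos=(0,33), heading=270, 3 segment(s) drawn

Segment endpoints: x in {0, 0, 0, 0}, y in {20, 33, 39, 42}
xmin=0, ymin=20, xmax=0, ymax=42

Answer: 0 20 0 42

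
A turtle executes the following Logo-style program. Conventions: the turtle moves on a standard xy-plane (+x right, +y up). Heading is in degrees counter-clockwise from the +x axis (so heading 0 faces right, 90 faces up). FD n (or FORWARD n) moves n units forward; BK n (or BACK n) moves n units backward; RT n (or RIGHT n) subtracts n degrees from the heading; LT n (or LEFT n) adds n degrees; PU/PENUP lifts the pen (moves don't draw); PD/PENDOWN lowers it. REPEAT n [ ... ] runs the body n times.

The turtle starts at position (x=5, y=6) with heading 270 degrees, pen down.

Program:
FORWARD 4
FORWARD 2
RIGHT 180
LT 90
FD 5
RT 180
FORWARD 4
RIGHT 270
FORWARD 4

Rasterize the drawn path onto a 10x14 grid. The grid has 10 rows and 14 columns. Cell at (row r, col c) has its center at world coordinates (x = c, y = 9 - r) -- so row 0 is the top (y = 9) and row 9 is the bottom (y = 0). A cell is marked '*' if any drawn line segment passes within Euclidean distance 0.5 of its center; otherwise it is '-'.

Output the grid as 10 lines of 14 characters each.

Answer: --------------
--------------
--------------
-----*--------
-----*--------
----**--------
----**--------
----**--------
----**--------
******--------

Derivation:
Segment 0: (5,6) -> (5,2)
Segment 1: (5,2) -> (5,0)
Segment 2: (5,0) -> (-0,0)
Segment 3: (-0,0) -> (4,0)
Segment 4: (4,0) -> (4,4)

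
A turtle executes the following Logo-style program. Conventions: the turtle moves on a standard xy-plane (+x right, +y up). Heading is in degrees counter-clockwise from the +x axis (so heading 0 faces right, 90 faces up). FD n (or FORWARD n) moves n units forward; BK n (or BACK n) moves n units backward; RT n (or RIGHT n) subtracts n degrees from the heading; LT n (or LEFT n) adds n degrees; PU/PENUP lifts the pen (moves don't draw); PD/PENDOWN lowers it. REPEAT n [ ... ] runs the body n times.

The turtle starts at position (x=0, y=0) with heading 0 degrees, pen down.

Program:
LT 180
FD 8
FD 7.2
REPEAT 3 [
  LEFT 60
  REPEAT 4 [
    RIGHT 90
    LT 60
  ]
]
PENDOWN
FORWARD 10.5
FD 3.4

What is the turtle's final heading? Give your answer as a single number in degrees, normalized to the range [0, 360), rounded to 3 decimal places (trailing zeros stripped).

Answer: 0

Derivation:
Executing turtle program step by step:
Start: pos=(0,0), heading=0, pen down
LT 180: heading 0 -> 180
FD 8: (0,0) -> (-8,0) [heading=180, draw]
FD 7.2: (-8,0) -> (-15.2,0) [heading=180, draw]
REPEAT 3 [
  -- iteration 1/3 --
  LT 60: heading 180 -> 240
  REPEAT 4 [
    -- iteration 1/4 --
    RT 90: heading 240 -> 150
    LT 60: heading 150 -> 210
    -- iteration 2/4 --
    RT 90: heading 210 -> 120
    LT 60: heading 120 -> 180
    -- iteration 3/4 --
    RT 90: heading 180 -> 90
    LT 60: heading 90 -> 150
    -- iteration 4/4 --
    RT 90: heading 150 -> 60
    LT 60: heading 60 -> 120
  ]
  -- iteration 2/3 --
  LT 60: heading 120 -> 180
  REPEAT 4 [
    -- iteration 1/4 --
    RT 90: heading 180 -> 90
    LT 60: heading 90 -> 150
    -- iteration 2/4 --
    RT 90: heading 150 -> 60
    LT 60: heading 60 -> 120
    -- iteration 3/4 --
    RT 90: heading 120 -> 30
    LT 60: heading 30 -> 90
    -- iteration 4/4 --
    RT 90: heading 90 -> 0
    LT 60: heading 0 -> 60
  ]
  -- iteration 3/3 --
  LT 60: heading 60 -> 120
  REPEAT 4 [
    -- iteration 1/4 --
    RT 90: heading 120 -> 30
    LT 60: heading 30 -> 90
    -- iteration 2/4 --
    RT 90: heading 90 -> 0
    LT 60: heading 0 -> 60
    -- iteration 3/4 --
    RT 90: heading 60 -> 330
    LT 60: heading 330 -> 30
    -- iteration 4/4 --
    RT 90: heading 30 -> 300
    LT 60: heading 300 -> 0
  ]
]
PD: pen down
FD 10.5: (-15.2,0) -> (-4.7,0) [heading=0, draw]
FD 3.4: (-4.7,0) -> (-1.3,0) [heading=0, draw]
Final: pos=(-1.3,0), heading=0, 4 segment(s) drawn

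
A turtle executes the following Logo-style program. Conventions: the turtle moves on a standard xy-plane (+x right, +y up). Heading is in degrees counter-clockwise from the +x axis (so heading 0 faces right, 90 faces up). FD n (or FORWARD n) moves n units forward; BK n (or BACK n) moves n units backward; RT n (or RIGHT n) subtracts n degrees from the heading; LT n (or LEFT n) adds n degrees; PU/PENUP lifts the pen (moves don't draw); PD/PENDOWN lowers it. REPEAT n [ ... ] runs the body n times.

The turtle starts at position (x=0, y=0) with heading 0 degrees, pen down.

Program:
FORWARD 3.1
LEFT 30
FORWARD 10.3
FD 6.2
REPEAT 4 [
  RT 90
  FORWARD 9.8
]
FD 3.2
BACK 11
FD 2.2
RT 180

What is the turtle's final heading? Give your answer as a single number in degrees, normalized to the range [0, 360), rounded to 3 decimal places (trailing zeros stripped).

Answer: 210

Derivation:
Executing turtle program step by step:
Start: pos=(0,0), heading=0, pen down
FD 3.1: (0,0) -> (3.1,0) [heading=0, draw]
LT 30: heading 0 -> 30
FD 10.3: (3.1,0) -> (12.02,5.15) [heading=30, draw]
FD 6.2: (12.02,5.15) -> (17.389,8.25) [heading=30, draw]
REPEAT 4 [
  -- iteration 1/4 --
  RT 90: heading 30 -> 300
  FD 9.8: (17.389,8.25) -> (22.289,-0.237) [heading=300, draw]
  -- iteration 2/4 --
  RT 90: heading 300 -> 210
  FD 9.8: (22.289,-0.237) -> (13.802,-5.137) [heading=210, draw]
  -- iteration 3/4 --
  RT 90: heading 210 -> 120
  FD 9.8: (13.802,-5.137) -> (8.902,3.35) [heading=120, draw]
  -- iteration 4/4 --
  RT 90: heading 120 -> 30
  FD 9.8: (8.902,3.35) -> (17.389,8.25) [heading=30, draw]
]
FD 3.2: (17.389,8.25) -> (20.161,9.85) [heading=30, draw]
BK 11: (20.161,9.85) -> (10.634,4.35) [heading=30, draw]
FD 2.2: (10.634,4.35) -> (12.54,5.45) [heading=30, draw]
RT 180: heading 30 -> 210
Final: pos=(12.54,5.45), heading=210, 10 segment(s) drawn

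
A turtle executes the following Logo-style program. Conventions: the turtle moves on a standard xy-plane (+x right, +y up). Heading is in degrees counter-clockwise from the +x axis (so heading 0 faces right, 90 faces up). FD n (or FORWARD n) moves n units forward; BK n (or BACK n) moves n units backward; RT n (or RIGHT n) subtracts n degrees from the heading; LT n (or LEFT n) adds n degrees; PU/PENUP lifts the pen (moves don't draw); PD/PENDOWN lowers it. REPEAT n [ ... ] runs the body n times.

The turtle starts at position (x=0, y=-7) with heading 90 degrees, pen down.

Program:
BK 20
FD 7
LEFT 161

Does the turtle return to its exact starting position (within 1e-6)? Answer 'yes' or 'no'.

Answer: no

Derivation:
Executing turtle program step by step:
Start: pos=(0,-7), heading=90, pen down
BK 20: (0,-7) -> (0,-27) [heading=90, draw]
FD 7: (0,-27) -> (0,-20) [heading=90, draw]
LT 161: heading 90 -> 251
Final: pos=(0,-20), heading=251, 2 segment(s) drawn

Start position: (0, -7)
Final position: (0, -20)
Distance = 13; >= 1e-6 -> NOT closed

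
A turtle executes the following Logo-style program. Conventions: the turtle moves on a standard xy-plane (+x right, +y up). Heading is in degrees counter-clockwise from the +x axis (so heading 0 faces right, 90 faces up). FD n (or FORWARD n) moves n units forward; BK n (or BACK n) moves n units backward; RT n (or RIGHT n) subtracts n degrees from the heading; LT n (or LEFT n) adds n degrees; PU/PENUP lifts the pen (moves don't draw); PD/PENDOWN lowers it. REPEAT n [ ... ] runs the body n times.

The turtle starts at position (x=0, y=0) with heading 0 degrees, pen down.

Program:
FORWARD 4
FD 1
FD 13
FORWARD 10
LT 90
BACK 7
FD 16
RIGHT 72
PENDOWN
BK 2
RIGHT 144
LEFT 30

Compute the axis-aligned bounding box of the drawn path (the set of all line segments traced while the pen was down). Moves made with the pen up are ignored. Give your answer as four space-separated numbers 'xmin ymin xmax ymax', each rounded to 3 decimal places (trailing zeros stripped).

Answer: 0 -7 28 9

Derivation:
Executing turtle program step by step:
Start: pos=(0,0), heading=0, pen down
FD 4: (0,0) -> (4,0) [heading=0, draw]
FD 1: (4,0) -> (5,0) [heading=0, draw]
FD 13: (5,0) -> (18,0) [heading=0, draw]
FD 10: (18,0) -> (28,0) [heading=0, draw]
LT 90: heading 0 -> 90
BK 7: (28,0) -> (28,-7) [heading=90, draw]
FD 16: (28,-7) -> (28,9) [heading=90, draw]
RT 72: heading 90 -> 18
PD: pen down
BK 2: (28,9) -> (26.098,8.382) [heading=18, draw]
RT 144: heading 18 -> 234
LT 30: heading 234 -> 264
Final: pos=(26.098,8.382), heading=264, 7 segment(s) drawn

Segment endpoints: x in {0, 4, 5, 18, 26.098, 28}, y in {-7, 0, 8.382, 9}
xmin=0, ymin=-7, xmax=28, ymax=9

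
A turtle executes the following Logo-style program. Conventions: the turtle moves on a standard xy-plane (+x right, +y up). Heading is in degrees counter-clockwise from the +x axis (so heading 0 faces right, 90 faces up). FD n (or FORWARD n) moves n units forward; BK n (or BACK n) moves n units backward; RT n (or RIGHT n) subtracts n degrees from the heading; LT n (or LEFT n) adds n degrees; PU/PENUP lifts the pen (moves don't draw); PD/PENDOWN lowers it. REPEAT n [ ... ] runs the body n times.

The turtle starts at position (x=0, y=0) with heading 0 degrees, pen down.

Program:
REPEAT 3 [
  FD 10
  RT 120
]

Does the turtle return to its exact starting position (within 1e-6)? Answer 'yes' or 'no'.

Answer: yes

Derivation:
Executing turtle program step by step:
Start: pos=(0,0), heading=0, pen down
REPEAT 3 [
  -- iteration 1/3 --
  FD 10: (0,0) -> (10,0) [heading=0, draw]
  RT 120: heading 0 -> 240
  -- iteration 2/3 --
  FD 10: (10,0) -> (5,-8.66) [heading=240, draw]
  RT 120: heading 240 -> 120
  -- iteration 3/3 --
  FD 10: (5,-8.66) -> (0,0) [heading=120, draw]
  RT 120: heading 120 -> 0
]
Final: pos=(0,0), heading=0, 3 segment(s) drawn

Start position: (0, 0)
Final position: (0, 0)
Distance = 0; < 1e-6 -> CLOSED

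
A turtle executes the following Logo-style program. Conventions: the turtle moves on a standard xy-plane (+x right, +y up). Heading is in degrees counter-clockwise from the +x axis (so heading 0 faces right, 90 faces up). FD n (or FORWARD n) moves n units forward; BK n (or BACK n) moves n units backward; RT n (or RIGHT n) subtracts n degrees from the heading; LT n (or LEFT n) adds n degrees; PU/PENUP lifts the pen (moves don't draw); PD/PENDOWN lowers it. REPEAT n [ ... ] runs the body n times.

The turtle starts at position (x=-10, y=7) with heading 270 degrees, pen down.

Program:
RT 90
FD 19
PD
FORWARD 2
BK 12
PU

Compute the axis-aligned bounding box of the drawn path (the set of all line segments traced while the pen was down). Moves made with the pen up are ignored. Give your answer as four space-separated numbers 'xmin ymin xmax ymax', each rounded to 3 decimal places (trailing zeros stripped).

Executing turtle program step by step:
Start: pos=(-10,7), heading=270, pen down
RT 90: heading 270 -> 180
FD 19: (-10,7) -> (-29,7) [heading=180, draw]
PD: pen down
FD 2: (-29,7) -> (-31,7) [heading=180, draw]
BK 12: (-31,7) -> (-19,7) [heading=180, draw]
PU: pen up
Final: pos=(-19,7), heading=180, 3 segment(s) drawn

Segment endpoints: x in {-31, -29, -19, -10}, y in {7, 7, 7}
xmin=-31, ymin=7, xmax=-10, ymax=7

Answer: -31 7 -10 7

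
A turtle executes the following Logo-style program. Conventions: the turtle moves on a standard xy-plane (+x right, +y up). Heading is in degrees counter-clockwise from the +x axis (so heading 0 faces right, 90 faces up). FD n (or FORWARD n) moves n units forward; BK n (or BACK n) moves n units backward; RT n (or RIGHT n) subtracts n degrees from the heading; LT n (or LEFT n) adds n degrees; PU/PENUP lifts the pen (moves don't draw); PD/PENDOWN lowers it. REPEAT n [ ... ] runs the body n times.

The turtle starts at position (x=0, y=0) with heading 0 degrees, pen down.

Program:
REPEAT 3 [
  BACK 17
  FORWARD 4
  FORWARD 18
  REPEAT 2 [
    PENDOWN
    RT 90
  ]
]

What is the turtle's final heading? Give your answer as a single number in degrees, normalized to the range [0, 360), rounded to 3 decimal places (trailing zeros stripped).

Answer: 180

Derivation:
Executing turtle program step by step:
Start: pos=(0,0), heading=0, pen down
REPEAT 3 [
  -- iteration 1/3 --
  BK 17: (0,0) -> (-17,0) [heading=0, draw]
  FD 4: (-17,0) -> (-13,0) [heading=0, draw]
  FD 18: (-13,0) -> (5,0) [heading=0, draw]
  REPEAT 2 [
    -- iteration 1/2 --
    PD: pen down
    RT 90: heading 0 -> 270
    -- iteration 2/2 --
    PD: pen down
    RT 90: heading 270 -> 180
  ]
  -- iteration 2/3 --
  BK 17: (5,0) -> (22,0) [heading=180, draw]
  FD 4: (22,0) -> (18,0) [heading=180, draw]
  FD 18: (18,0) -> (0,0) [heading=180, draw]
  REPEAT 2 [
    -- iteration 1/2 --
    PD: pen down
    RT 90: heading 180 -> 90
    -- iteration 2/2 --
    PD: pen down
    RT 90: heading 90 -> 0
  ]
  -- iteration 3/3 --
  BK 17: (0,0) -> (-17,0) [heading=0, draw]
  FD 4: (-17,0) -> (-13,0) [heading=0, draw]
  FD 18: (-13,0) -> (5,0) [heading=0, draw]
  REPEAT 2 [
    -- iteration 1/2 --
    PD: pen down
    RT 90: heading 0 -> 270
    -- iteration 2/2 --
    PD: pen down
    RT 90: heading 270 -> 180
  ]
]
Final: pos=(5,0), heading=180, 9 segment(s) drawn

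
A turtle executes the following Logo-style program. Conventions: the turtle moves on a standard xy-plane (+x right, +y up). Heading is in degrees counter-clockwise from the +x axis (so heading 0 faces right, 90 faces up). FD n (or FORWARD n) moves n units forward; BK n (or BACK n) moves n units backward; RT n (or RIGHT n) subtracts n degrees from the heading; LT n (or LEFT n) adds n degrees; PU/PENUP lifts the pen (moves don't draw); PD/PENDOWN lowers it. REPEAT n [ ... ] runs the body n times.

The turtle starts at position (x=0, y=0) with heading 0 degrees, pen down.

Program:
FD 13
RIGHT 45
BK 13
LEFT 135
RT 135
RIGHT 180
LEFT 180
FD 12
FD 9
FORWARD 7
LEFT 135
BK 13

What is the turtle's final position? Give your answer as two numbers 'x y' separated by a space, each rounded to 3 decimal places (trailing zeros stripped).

Answer: 23.607 -23.607

Derivation:
Executing turtle program step by step:
Start: pos=(0,0), heading=0, pen down
FD 13: (0,0) -> (13,0) [heading=0, draw]
RT 45: heading 0 -> 315
BK 13: (13,0) -> (3.808,9.192) [heading=315, draw]
LT 135: heading 315 -> 90
RT 135: heading 90 -> 315
RT 180: heading 315 -> 135
LT 180: heading 135 -> 315
FD 12: (3.808,9.192) -> (12.293,0.707) [heading=315, draw]
FD 9: (12.293,0.707) -> (18.657,-5.657) [heading=315, draw]
FD 7: (18.657,-5.657) -> (23.607,-10.607) [heading=315, draw]
LT 135: heading 315 -> 90
BK 13: (23.607,-10.607) -> (23.607,-23.607) [heading=90, draw]
Final: pos=(23.607,-23.607), heading=90, 6 segment(s) drawn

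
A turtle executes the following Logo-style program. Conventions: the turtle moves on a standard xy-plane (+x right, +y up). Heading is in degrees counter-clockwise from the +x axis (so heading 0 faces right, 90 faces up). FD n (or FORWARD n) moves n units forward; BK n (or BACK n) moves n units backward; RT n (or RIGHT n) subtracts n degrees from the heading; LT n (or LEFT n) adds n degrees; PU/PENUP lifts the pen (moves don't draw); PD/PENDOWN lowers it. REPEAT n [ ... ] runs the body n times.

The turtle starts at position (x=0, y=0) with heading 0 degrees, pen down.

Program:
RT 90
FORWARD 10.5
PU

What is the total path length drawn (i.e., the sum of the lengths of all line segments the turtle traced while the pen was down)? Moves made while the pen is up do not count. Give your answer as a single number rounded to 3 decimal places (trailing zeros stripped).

Executing turtle program step by step:
Start: pos=(0,0), heading=0, pen down
RT 90: heading 0 -> 270
FD 10.5: (0,0) -> (0,-10.5) [heading=270, draw]
PU: pen up
Final: pos=(0,-10.5), heading=270, 1 segment(s) drawn

Segment lengths:
  seg 1: (0,0) -> (0,-10.5), length = 10.5
Total = 10.5

Answer: 10.5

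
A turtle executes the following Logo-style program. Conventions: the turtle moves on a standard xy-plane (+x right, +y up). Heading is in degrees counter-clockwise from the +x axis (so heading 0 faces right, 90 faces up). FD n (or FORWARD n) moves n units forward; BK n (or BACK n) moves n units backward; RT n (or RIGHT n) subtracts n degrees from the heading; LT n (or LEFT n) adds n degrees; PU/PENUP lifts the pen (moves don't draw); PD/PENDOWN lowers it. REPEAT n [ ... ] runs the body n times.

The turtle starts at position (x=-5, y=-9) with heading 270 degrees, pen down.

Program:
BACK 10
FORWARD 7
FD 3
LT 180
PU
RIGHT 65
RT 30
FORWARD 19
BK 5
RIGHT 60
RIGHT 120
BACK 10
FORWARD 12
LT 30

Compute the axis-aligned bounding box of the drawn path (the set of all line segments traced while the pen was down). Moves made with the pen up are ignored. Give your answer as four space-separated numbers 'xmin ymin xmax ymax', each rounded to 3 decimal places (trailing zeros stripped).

Answer: -5 -9 -5 1

Derivation:
Executing turtle program step by step:
Start: pos=(-5,-9), heading=270, pen down
BK 10: (-5,-9) -> (-5,1) [heading=270, draw]
FD 7: (-5,1) -> (-5,-6) [heading=270, draw]
FD 3: (-5,-6) -> (-5,-9) [heading=270, draw]
LT 180: heading 270 -> 90
PU: pen up
RT 65: heading 90 -> 25
RT 30: heading 25 -> 355
FD 19: (-5,-9) -> (13.928,-10.656) [heading=355, move]
BK 5: (13.928,-10.656) -> (8.947,-10.22) [heading=355, move]
RT 60: heading 355 -> 295
RT 120: heading 295 -> 175
BK 10: (8.947,-10.22) -> (18.909,-11.092) [heading=175, move]
FD 12: (18.909,-11.092) -> (6.954,-10.046) [heading=175, move]
LT 30: heading 175 -> 205
Final: pos=(6.954,-10.046), heading=205, 3 segment(s) drawn

Segment endpoints: x in {-5, -5, -5}, y in {-9, -6, 1}
xmin=-5, ymin=-9, xmax=-5, ymax=1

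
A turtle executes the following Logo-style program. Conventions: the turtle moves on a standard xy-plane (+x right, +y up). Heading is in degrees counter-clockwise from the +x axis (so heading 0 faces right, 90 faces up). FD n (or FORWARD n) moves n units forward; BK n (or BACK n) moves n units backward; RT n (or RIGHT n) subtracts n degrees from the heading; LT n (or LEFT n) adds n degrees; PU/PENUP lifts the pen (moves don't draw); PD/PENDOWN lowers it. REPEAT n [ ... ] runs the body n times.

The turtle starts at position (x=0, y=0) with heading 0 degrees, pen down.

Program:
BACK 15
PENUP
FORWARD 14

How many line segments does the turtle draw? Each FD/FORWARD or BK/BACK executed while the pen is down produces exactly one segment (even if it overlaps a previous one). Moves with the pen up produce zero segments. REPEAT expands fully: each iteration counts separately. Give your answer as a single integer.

Answer: 1

Derivation:
Executing turtle program step by step:
Start: pos=(0,0), heading=0, pen down
BK 15: (0,0) -> (-15,0) [heading=0, draw]
PU: pen up
FD 14: (-15,0) -> (-1,0) [heading=0, move]
Final: pos=(-1,0), heading=0, 1 segment(s) drawn
Segments drawn: 1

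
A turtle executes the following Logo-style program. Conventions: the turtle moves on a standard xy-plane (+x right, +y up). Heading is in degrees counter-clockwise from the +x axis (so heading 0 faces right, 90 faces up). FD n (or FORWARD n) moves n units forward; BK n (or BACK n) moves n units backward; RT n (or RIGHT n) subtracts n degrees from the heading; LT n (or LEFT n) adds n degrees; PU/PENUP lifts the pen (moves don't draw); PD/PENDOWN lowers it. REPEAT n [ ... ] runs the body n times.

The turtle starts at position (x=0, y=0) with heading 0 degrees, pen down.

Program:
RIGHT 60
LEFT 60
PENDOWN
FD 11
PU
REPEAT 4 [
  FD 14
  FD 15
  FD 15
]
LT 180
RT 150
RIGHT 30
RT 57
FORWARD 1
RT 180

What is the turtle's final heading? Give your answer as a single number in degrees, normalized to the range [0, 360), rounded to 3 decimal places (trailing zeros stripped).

Executing turtle program step by step:
Start: pos=(0,0), heading=0, pen down
RT 60: heading 0 -> 300
LT 60: heading 300 -> 0
PD: pen down
FD 11: (0,0) -> (11,0) [heading=0, draw]
PU: pen up
REPEAT 4 [
  -- iteration 1/4 --
  FD 14: (11,0) -> (25,0) [heading=0, move]
  FD 15: (25,0) -> (40,0) [heading=0, move]
  FD 15: (40,0) -> (55,0) [heading=0, move]
  -- iteration 2/4 --
  FD 14: (55,0) -> (69,0) [heading=0, move]
  FD 15: (69,0) -> (84,0) [heading=0, move]
  FD 15: (84,0) -> (99,0) [heading=0, move]
  -- iteration 3/4 --
  FD 14: (99,0) -> (113,0) [heading=0, move]
  FD 15: (113,0) -> (128,0) [heading=0, move]
  FD 15: (128,0) -> (143,0) [heading=0, move]
  -- iteration 4/4 --
  FD 14: (143,0) -> (157,0) [heading=0, move]
  FD 15: (157,0) -> (172,0) [heading=0, move]
  FD 15: (172,0) -> (187,0) [heading=0, move]
]
LT 180: heading 0 -> 180
RT 150: heading 180 -> 30
RT 30: heading 30 -> 0
RT 57: heading 0 -> 303
FD 1: (187,0) -> (187.545,-0.839) [heading=303, move]
RT 180: heading 303 -> 123
Final: pos=(187.545,-0.839), heading=123, 1 segment(s) drawn

Answer: 123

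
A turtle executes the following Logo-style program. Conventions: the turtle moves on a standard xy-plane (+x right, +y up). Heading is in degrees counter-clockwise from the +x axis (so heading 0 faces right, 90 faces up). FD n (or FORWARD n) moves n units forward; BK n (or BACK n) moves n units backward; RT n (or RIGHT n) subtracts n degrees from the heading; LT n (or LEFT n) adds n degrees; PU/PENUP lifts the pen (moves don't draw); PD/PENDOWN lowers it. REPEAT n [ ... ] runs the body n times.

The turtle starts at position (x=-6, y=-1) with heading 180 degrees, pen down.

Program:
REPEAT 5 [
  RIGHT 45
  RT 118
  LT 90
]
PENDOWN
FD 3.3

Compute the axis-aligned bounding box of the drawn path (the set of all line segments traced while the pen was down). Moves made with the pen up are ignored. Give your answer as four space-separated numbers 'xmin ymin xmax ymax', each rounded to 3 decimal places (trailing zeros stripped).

Executing turtle program step by step:
Start: pos=(-6,-1), heading=180, pen down
REPEAT 5 [
  -- iteration 1/5 --
  RT 45: heading 180 -> 135
  RT 118: heading 135 -> 17
  LT 90: heading 17 -> 107
  -- iteration 2/5 --
  RT 45: heading 107 -> 62
  RT 118: heading 62 -> 304
  LT 90: heading 304 -> 34
  -- iteration 3/5 --
  RT 45: heading 34 -> 349
  RT 118: heading 349 -> 231
  LT 90: heading 231 -> 321
  -- iteration 4/5 --
  RT 45: heading 321 -> 276
  RT 118: heading 276 -> 158
  LT 90: heading 158 -> 248
  -- iteration 5/5 --
  RT 45: heading 248 -> 203
  RT 118: heading 203 -> 85
  LT 90: heading 85 -> 175
]
PD: pen down
FD 3.3: (-6,-1) -> (-9.287,-0.712) [heading=175, draw]
Final: pos=(-9.287,-0.712), heading=175, 1 segment(s) drawn

Segment endpoints: x in {-9.287, -6}, y in {-1, -0.712}
xmin=-9.287, ymin=-1, xmax=-6, ymax=-0.712

Answer: -9.287 -1 -6 -0.712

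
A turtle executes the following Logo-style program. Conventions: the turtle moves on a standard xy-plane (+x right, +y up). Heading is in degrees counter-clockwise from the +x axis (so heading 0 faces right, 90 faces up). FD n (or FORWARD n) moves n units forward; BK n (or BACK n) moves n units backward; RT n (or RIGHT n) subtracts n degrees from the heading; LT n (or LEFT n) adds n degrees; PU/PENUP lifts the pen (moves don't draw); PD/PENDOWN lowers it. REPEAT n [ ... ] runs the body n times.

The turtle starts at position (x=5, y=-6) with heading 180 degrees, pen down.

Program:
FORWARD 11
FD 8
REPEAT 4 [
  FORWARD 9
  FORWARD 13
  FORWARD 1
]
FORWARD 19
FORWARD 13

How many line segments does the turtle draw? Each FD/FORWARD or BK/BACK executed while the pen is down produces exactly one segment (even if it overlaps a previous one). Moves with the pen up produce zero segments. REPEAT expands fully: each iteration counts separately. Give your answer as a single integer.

Executing turtle program step by step:
Start: pos=(5,-6), heading=180, pen down
FD 11: (5,-6) -> (-6,-6) [heading=180, draw]
FD 8: (-6,-6) -> (-14,-6) [heading=180, draw]
REPEAT 4 [
  -- iteration 1/4 --
  FD 9: (-14,-6) -> (-23,-6) [heading=180, draw]
  FD 13: (-23,-6) -> (-36,-6) [heading=180, draw]
  FD 1: (-36,-6) -> (-37,-6) [heading=180, draw]
  -- iteration 2/4 --
  FD 9: (-37,-6) -> (-46,-6) [heading=180, draw]
  FD 13: (-46,-6) -> (-59,-6) [heading=180, draw]
  FD 1: (-59,-6) -> (-60,-6) [heading=180, draw]
  -- iteration 3/4 --
  FD 9: (-60,-6) -> (-69,-6) [heading=180, draw]
  FD 13: (-69,-6) -> (-82,-6) [heading=180, draw]
  FD 1: (-82,-6) -> (-83,-6) [heading=180, draw]
  -- iteration 4/4 --
  FD 9: (-83,-6) -> (-92,-6) [heading=180, draw]
  FD 13: (-92,-6) -> (-105,-6) [heading=180, draw]
  FD 1: (-105,-6) -> (-106,-6) [heading=180, draw]
]
FD 19: (-106,-6) -> (-125,-6) [heading=180, draw]
FD 13: (-125,-6) -> (-138,-6) [heading=180, draw]
Final: pos=(-138,-6), heading=180, 16 segment(s) drawn
Segments drawn: 16

Answer: 16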